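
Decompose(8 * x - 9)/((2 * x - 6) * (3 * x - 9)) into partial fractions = 4/(3*(x - 3)) + 5/(2*(x - 3)^2)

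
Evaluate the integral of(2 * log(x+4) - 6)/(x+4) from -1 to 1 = -(-3 + log(3))^2 + (-3 + log(5))^2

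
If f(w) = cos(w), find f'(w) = -sin(w)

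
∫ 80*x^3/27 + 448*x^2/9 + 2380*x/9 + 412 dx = 20*x^4/27 + 448*x^3/27 + 1190*x^2/9 + 412*x + C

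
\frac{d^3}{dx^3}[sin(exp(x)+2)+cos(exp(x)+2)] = sqrt(2)*(-exp(2*x)*cos(exp(x) + pi/4 + 2) - 3*exp(x)*sin(exp(x) + pi/4 + 2) + cos(exp(x) + pi/4 + 2))*exp(x)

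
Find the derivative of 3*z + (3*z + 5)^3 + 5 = 81*z^2 + 270*z + 228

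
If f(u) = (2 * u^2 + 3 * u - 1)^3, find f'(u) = 48*u^5 + 180*u^4 + 168*u^3 - 27*u^2 - 42*u + 9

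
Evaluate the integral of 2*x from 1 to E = -1 + exp(2)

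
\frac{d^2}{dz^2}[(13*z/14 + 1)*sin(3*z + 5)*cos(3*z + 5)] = -117*z*sin(6*z + 10)/7 - 18*sin(6*z + 10) + 39*cos(6*z + 10)/7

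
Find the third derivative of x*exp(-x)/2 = (3 - x)*exp(-x)/2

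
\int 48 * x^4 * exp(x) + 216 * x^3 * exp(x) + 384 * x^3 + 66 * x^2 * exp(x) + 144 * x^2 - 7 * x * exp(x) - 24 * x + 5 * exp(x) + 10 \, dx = x*(exp(x) + 2)*(48*x^3 + 24*x^2 - 6*x + 5) + C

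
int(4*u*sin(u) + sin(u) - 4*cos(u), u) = (-4*u - 1)*cos(u) + C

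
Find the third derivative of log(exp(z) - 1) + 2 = (exp(2*z) + exp(z))/(exp(3*z) - 3*exp(2*z) + 3*exp(z) - 1)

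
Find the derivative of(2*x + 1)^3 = 24*x^2 + 24*x + 6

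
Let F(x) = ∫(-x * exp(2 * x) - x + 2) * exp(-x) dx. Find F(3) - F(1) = -2*exp(3) + 2*exp(-3)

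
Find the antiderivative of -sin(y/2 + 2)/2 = cos(y/2 + 2) + C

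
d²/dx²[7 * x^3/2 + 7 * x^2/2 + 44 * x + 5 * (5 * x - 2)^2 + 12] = 21*x + 257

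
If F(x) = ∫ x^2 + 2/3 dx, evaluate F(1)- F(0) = 1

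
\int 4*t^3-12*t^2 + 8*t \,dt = t^4 - 4*t^3 + 4*t^2 + C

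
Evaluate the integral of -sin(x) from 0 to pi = -2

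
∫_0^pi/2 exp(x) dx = -1 + exp(pi/2)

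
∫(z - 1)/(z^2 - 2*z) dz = log(z*(z - 2))/2 + C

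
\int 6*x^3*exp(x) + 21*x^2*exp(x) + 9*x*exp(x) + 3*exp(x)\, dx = 3*x*(2*x^2 + x + 1)*exp(x) + C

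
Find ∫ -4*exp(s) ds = -4*exp(s) + C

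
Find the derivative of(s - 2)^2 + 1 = 2*s - 4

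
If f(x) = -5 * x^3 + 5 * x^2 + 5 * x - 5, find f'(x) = -15*x^2 + 10*x + 5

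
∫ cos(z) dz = sin(z) + C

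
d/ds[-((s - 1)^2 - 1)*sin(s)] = -s^2*cos(s) - 2*s*sin(s) + 2*s*cos(s) + 2*sin(s)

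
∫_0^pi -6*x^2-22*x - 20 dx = (2 + pi)^2*(-2*pi - 3) + 12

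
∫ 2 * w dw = w^2 + C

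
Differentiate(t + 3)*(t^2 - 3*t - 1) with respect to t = 3*t^2 - 10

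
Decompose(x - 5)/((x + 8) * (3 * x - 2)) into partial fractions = -1/(2*(3*x - 2)) + 1/(2*(x + 8))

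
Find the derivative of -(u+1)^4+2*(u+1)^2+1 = -4*u^3 - 12*u^2 - 8*u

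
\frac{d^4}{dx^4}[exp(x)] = exp(x)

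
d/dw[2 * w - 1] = 2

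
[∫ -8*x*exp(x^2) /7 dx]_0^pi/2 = 4/7 - 4*exp(pi^2/4)/7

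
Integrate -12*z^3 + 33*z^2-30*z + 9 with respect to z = -3*z^4 + 11*z^3 - 15*z^2 + 9*z + C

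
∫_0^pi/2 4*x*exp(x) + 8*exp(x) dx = -4 + 2*(2 + pi)*exp(pi/2)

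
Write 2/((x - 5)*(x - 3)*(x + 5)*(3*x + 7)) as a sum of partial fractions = 27/(1408*(3*x + 7)) - 1/(320*(x + 5)) - 1/(128*(x - 3)) + 1/(220*(x - 5))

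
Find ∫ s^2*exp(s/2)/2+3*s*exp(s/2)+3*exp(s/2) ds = ((s + 1)^2 + 1)*exp(s/2) + C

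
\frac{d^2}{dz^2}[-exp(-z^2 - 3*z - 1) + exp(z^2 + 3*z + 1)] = (4*z^2*exp(2*z^2 + 6*z + 2) - 4*z^2 + 12*z*exp(2*z^2 + 6*z + 2) - 12*z + 11*exp(2*z^2 + 6*z + 2) - 7)*exp(-z^2 - 3*z - 1)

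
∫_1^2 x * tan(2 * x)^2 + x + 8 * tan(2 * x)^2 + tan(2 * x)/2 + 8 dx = 5*tan(4) - 9*tan(2)/2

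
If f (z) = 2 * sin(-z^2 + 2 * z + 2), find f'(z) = 4*(1 - z)*cos(-z^2 + 2*z + 2)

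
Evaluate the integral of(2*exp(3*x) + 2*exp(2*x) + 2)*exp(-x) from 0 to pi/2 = (2 + exp(pi/2))*(-exp(-pi/2) + exp(pi/2))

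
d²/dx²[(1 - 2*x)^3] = 24 - 48*x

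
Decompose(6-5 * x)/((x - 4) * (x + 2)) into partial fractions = -8/(3*(x + 2)) - 7/(3*(x - 4))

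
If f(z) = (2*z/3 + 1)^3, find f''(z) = 16*z/9 + 8/3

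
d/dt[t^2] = 2*t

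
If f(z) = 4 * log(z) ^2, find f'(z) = 8*log(z)/z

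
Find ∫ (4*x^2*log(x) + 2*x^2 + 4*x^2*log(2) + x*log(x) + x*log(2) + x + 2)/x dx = (2*x^2 + x + 2)*log(2*x) + C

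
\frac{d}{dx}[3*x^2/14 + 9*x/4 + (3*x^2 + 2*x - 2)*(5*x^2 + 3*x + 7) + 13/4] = 60*x^3 + 57*x^2 + 241*x/7 + 41/4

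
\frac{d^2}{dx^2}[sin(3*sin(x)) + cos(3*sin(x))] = -3*sqrt(2)*(sin(x)*cos(3*sin(x) + pi/4) + 3*sin(3*sin(x) + pi/4)*cos(x)^2)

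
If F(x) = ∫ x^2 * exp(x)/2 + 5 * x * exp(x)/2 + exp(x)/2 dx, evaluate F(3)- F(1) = -E + 8*exp(3)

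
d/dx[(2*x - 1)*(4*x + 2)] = 16*x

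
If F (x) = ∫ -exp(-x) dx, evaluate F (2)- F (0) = -1 + exp(-2)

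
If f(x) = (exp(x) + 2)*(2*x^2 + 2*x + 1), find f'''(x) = 2*x^2*exp(x) + 14*x*exp(x) + 19*exp(x)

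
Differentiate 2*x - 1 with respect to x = 2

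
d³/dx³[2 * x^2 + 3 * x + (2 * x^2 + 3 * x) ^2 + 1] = 96*x + 72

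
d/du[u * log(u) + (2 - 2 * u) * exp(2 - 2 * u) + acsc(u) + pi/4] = (4*u^3*sqrt(1 - 1/u^2) + u^2*sqrt(1 - 1/u^2)*exp(2*u - 2)*log(u) + u^2*sqrt(1 - 1/u^2)*exp(2*u - 2) - 6*u^2*sqrt(1 - 1/u^2) - exp(2*u - 2))*exp(2 - 2*u)/(u^2*sqrt(1 - 1/u^2))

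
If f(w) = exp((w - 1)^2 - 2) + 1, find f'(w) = 2*w*exp(w^2 - 2*w - 1) - 2*exp(w^2 - 2*w - 1)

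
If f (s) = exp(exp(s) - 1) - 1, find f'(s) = exp(s + exp(s) - 1)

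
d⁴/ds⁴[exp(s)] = exp(s)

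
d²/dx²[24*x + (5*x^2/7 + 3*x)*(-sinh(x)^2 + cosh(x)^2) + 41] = 10/7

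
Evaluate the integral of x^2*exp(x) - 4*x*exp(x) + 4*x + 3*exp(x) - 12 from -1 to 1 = -24 - 16*exp(-1) + 4*E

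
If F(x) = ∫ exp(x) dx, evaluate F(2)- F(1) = -E + exp(2)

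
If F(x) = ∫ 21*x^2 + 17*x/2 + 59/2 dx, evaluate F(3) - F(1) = 275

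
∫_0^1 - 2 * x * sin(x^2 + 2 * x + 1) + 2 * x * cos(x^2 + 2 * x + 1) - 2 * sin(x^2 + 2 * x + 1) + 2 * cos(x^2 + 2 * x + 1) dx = -sin(1) + sin(4) + cos(4) - cos(1)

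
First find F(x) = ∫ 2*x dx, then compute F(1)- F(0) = 1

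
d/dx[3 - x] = -1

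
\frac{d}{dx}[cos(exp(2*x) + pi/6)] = -2*exp(2*x)*sin(exp(2*x) + pi/6)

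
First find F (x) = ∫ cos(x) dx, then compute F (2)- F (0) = sin(2)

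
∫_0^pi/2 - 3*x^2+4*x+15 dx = (-4 - pi/2)*(-3 + pi/2)^2 + 36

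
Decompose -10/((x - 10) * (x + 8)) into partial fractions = 5/(9*(x + 8)) - 5/(9*(x - 10))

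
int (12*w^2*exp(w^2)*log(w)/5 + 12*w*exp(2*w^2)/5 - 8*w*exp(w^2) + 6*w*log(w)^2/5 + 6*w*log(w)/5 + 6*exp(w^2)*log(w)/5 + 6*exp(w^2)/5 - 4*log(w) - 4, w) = -4*w*log(w) + 3*(w*log(w) + exp(w^2))^2/5 - 4*exp(w^2) + C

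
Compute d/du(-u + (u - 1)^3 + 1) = 3*u^2 - 6*u + 2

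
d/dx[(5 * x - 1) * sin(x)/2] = 5*x*cos(x)/2 + 5*sin(x)/2 - cos(x)/2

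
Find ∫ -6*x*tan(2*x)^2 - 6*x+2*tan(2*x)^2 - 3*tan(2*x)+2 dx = (1 - 3*x)*tan(2*x) + C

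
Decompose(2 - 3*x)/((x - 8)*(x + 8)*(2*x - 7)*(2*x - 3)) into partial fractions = -5/(494*(2*x - 3)) + 17/(414*(2*x - 7)) - 13/(3496*(x + 8)) - 11/(936*(x - 8))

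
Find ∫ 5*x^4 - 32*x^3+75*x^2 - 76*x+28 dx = x^5 - 8*x^4 + 25*x^3 - 38*x^2 + 28*x + C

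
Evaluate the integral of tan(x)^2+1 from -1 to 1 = 2*tan(1)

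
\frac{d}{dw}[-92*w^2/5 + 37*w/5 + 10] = 37/5 - 184*w/5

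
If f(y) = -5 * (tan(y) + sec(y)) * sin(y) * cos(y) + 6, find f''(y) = 5*sin(y) - 10*cos(2*y)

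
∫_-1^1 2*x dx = 0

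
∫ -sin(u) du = cos(u) + C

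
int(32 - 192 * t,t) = -96*t^2 + 32*t + C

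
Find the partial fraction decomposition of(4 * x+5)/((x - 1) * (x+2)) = 1/(x + 2) + 3/(x - 1)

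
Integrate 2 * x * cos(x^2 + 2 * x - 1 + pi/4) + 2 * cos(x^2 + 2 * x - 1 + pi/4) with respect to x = sin(x^2 + 2*x - 1 + pi/4) + C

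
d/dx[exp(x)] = exp(x)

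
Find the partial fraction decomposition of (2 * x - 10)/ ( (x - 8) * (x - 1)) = 8/(7*(x - 1)) + 6/(7*(x - 8))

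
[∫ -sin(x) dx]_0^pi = -2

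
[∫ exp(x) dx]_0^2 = -1 + exp(2)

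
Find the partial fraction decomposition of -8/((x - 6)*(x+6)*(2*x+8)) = -1/(6*(x + 6)) + 1/(5*(x + 4)) - 1/(30*(x - 6))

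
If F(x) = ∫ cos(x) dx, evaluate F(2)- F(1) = -sin(1) + sin(2)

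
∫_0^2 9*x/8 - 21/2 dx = -75/4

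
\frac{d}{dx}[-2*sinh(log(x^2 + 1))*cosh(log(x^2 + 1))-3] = -(8*x*sinh(log(x^2 + 1))^2 + 4*x)/(x^2 + 1)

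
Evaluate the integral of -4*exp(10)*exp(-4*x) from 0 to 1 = -exp(10) + exp(6)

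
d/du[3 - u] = -1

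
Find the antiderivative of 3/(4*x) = 3*log(2*x)/4 + C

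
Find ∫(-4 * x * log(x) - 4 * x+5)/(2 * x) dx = (5 - 4*x)*log(x)/2 + C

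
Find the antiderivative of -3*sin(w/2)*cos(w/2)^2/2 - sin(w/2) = (cos(w) + 5)*cos(w/2)/2 + C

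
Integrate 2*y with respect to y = y^2 + C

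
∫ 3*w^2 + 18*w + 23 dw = w^3 + 9*w^2 + 23*w + C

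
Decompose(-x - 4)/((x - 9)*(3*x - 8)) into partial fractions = 20/(19*(3*x - 8)) - 13/(19*(x - 9))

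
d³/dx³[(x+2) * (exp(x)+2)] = x*exp(x) + 5*exp(x)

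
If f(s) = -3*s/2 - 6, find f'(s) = -3/2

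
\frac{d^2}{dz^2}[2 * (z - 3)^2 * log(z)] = (4*z^2*log(z) + 6*z^2 - 12*z - 18)/z^2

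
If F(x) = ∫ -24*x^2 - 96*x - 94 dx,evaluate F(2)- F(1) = -294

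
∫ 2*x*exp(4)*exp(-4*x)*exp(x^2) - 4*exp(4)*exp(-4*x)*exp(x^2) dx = exp((x - 2)^2) + C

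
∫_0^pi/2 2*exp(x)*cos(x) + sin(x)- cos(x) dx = -1 + exp(pi/2)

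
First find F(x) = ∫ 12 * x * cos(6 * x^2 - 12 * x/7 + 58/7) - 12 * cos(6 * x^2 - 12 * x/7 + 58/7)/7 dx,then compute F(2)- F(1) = sin(202/7) - sin(88/7)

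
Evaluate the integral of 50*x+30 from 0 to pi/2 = -9 + (3 + 5*pi/2)^2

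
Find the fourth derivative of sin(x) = sin(x)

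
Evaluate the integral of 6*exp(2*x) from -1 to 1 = -3*exp(-2) + 3*exp(2)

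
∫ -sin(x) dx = cos(x) + C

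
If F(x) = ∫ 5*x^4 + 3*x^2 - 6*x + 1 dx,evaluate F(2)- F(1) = 30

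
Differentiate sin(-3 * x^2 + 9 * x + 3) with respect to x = 3*(3 - 2*x)*cos(3*(-x^2 + 3*x + 1))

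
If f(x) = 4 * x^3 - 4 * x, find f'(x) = 12*x^2 - 4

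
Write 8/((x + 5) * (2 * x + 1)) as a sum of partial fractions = 16/(9*(2*x + 1)) - 8/(9*(x + 5))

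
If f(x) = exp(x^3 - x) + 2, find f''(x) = 9*x^4*exp(x^3 - x) - 6*x^2*exp(x^3 - x) + 6*x*exp(x^3 - x) + exp(x^3 - x)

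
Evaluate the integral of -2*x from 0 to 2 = -4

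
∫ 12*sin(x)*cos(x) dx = -3*cos(2*x) + C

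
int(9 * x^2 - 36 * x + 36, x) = 3*x^3 - 18*x^2 + 36*x + C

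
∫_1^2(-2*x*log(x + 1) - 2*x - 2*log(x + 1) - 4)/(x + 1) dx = -8*log(3) + 6*log(2)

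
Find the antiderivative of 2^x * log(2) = 2^x + C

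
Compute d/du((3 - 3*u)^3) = -81*u^2 + 162*u - 81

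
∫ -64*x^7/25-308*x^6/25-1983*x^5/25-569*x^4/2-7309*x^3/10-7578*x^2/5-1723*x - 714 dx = -8*x^8/25 - 44*x^7/25 - 661*x^6/50 - 569*x^5/10 - 7309*x^4/40 - 2526*x^3/5 - 1723*x^2/2 - 714*x + C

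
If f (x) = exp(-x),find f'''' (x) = exp(-x)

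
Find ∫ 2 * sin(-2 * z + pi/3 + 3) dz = cos(-2*z + pi/3 + 3) + C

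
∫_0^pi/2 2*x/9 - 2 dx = -9 + (-3 + pi/6)^2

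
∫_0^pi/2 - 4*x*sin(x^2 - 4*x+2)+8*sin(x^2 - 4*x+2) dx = 2*cos(2 + pi^2/4) - 2*cos(2)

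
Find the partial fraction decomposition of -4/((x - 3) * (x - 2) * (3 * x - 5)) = -9/(3*x - 5) + 4/(x - 2) - 1/(x - 3)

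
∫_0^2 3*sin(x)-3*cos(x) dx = -3*sin(2) - 3*cos(2) + 3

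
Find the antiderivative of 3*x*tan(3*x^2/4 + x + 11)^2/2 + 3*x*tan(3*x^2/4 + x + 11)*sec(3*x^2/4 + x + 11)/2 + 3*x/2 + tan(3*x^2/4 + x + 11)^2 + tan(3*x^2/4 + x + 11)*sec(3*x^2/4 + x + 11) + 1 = tan(3*x^2/4 + x + 11) + sec(3*x^2/4 + x + 11) + C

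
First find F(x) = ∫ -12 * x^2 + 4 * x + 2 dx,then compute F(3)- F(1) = -84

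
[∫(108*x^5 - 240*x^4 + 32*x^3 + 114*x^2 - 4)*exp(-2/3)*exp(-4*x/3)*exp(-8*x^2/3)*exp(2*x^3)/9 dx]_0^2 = 2*exp(-2/3)/3 + 2*exp(2)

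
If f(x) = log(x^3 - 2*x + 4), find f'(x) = (3*x^2 - 2)/(x^3 - 2*x + 4)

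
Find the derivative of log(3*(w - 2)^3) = 3/(w - 2)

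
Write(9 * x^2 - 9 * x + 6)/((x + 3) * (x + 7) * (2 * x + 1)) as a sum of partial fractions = 51/(65*(2*x + 1)) + 255/(26*(x + 7)) - 57/(10*(x + 3))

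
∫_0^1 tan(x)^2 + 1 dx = tan(1)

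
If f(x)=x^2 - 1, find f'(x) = 2*x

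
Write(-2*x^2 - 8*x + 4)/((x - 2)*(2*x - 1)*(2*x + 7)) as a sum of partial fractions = 15/(88*(2*x + 7)) + 1/(24*(2*x - 1)) - 20/(33*(x - 2))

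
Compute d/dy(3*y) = 3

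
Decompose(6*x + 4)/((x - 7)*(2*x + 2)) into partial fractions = 1/(8*(x + 1)) + 23/(8*(x - 7))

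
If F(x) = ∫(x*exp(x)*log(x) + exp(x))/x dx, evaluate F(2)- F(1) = exp(2)*log(2)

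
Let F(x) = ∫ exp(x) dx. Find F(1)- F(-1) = E - exp(-1)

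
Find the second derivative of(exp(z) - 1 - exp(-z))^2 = (4*exp(4*z) - 2*exp(3*z) + 2*exp(z) + 4)*exp(-2*z)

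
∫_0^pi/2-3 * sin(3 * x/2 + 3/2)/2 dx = -sin((pi + 6)/4) - cos(3/2)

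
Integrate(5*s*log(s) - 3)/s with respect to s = (5*s - 3)*(log(s) - 1) + C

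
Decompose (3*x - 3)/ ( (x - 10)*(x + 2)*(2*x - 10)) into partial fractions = -3/(56*(x + 2)) - 6/(35*(x - 5)) + 9/(40*(x - 10))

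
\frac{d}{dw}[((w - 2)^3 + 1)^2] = 6*w^5 - 60*w^4 + 240*w^3 - 474*w^2 + 456*w - 168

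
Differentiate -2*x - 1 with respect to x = -2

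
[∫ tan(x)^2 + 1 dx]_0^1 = tan(1)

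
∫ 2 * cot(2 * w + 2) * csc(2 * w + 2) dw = -csc(2*w + 2) + C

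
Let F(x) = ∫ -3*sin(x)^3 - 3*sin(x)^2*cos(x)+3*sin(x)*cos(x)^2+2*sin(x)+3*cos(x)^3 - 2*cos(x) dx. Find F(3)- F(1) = -(cos(1) + sin(1))^3 + (cos(3) + sin(3))^3 - 2*sin(3) + 2*cos(1) + 2*sin(1) - 2*cos(3)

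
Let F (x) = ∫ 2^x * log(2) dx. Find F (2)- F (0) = 3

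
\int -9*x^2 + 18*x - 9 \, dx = -3*x^3 + 9*x^2 - 9*x + C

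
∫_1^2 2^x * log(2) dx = 2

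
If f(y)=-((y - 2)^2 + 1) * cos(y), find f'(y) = y^2*sin(y) - 4*y*sin(y) - 2*y*cos(y) + 5*sin(y) + 4*cos(y)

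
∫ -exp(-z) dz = exp(-z) + C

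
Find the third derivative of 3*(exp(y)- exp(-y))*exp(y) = 24*exp(2*y)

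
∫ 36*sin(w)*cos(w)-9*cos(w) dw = 9*(2*sin(w) - 1)*sin(w) + C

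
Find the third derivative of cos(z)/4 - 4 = sin(z)/4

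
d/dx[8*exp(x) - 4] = 8*exp(x)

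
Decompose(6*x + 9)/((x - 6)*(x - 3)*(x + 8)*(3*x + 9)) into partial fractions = 13/(770*(x + 8)) - 1/(90*(x + 3)) - 1/(22*(x - 3)) + 5/(126*(x - 6))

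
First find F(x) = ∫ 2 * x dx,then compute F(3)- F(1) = 8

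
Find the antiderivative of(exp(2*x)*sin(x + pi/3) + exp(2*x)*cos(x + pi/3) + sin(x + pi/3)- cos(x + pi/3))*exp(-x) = 2*sin(x + pi/3)*sinh(x) + C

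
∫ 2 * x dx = x^2 + C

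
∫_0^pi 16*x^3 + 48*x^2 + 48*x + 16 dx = -4 + (1 + pi)^3*(4 + 4*pi)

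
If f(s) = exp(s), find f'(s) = exp(s)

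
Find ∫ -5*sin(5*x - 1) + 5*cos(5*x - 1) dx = sqrt(2)*cos(-5*x + pi/4 + 1) + C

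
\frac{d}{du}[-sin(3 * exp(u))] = -3*exp(u)*cos(3*exp(u))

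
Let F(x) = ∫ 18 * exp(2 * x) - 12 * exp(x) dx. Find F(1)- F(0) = -1 + (-2 + 3*E)^2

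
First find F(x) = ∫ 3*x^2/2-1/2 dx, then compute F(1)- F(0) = 0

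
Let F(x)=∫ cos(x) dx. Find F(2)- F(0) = sin(2)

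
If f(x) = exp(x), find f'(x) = exp(x)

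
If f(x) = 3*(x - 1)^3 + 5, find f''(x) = 18*x - 18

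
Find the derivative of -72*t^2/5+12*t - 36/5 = 12 - 144*t/5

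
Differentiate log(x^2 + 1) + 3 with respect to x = 2*x/(x^2 + 1)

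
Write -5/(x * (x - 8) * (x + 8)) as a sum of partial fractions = -5/(128*(x + 8)) - 5/(128*(x - 8)) + 5/(64*x)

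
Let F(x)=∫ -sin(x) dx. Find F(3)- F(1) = cos(3) - cos(1)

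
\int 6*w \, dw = 3*w^2 + C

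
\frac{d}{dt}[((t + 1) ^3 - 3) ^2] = 6*t^5 + 30*t^4 + 60*t^3 + 42*t^2 - 6*t - 12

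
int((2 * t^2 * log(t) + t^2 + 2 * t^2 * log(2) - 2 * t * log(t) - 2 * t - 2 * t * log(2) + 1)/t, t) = (t - 1)^2*log(2*t) + C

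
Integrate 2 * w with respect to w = w^2 + C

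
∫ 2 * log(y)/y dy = log(y)^2 + C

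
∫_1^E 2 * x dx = -1 + exp(2)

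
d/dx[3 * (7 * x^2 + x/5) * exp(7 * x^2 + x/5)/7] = 42*x^3*exp(7*x^2 + x/5) + 9*x^2*exp(7*x^2 + x/5)/5 + 1053*x*exp(7*x^2 + x/5)/175 + 3*exp(7*x^2 + x/5)/35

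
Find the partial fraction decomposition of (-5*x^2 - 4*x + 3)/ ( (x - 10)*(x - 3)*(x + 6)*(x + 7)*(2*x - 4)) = -107/(1530*(x + 7)) + 17/(256*(x + 6)) - 25/(1152*(x - 2)) + 3/(70*(x - 3)) - 537/(30464*(x - 10))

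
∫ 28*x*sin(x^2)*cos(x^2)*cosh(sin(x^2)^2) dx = 7*sinh(sin(x^2)^2) + C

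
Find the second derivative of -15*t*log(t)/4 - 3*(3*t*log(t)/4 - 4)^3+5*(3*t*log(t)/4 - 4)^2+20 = (-486*t^2*log(t)^3 - 1215*t^2*log(t)^2 - 486*t^2*log(t) + 2952*t*log(t)^2 + 8856*t*log(t) + 2952*t - 9072)/(64*t)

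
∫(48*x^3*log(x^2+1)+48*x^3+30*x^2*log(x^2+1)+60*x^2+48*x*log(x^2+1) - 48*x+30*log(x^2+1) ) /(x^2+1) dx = 6*(4*x^2 + 5*x - 4)*log(x^2 + 1) + C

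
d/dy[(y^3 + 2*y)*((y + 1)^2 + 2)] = 5*y^4 + 8*y^3 + 15*y^2 + 8*y + 6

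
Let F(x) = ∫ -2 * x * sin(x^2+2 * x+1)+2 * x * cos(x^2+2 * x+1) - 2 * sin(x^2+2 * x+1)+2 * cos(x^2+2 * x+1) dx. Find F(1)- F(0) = -sin(1) + sin(4) + cos(4) - cos(1)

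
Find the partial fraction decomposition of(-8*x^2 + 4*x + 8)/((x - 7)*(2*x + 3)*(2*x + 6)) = 32/(51*(2*x + 3)) - 19/(15*(x + 3)) - 89/(85*(x - 7))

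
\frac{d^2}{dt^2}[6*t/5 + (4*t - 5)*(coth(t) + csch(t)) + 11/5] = -(-4*t*cosh(t)^2 - 8*t*cosh(t) - 4*t + 8*sinh(t) + 4*sinh(2*t) + 5*cosh(t)^2 + 10*cosh(t) + 5)/sinh(t)^3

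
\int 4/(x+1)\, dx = 4*log(x + 1) + C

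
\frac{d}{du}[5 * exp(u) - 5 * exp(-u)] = (5*exp(2*u) + 5)*exp(-u)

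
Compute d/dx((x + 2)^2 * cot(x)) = -x^2/sin(x)^2 + 2*x/tan(x) - 4*x/sin(x)^2 + 4/tan(x) - 4/sin(x)^2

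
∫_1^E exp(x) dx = -E + exp(E)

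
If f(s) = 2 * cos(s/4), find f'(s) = -sin(s/4)/2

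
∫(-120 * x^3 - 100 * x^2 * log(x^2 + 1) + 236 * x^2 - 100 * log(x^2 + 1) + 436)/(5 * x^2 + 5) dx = -4*(5*x - 3)*(3*x + 5*log(x^2 + 1) - 20)/5 + C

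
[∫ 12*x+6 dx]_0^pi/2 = 12 + (-3 + 3*pi/2)*(pi + 4)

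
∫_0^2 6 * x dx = 12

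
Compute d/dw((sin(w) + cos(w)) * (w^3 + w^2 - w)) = -w^3*sin(w) + w^3*cos(w) + 2*w^2*sin(w) + 4*w^2*cos(w) + 3*w*sin(w) + w*cos(w) - sin(w) - cos(w)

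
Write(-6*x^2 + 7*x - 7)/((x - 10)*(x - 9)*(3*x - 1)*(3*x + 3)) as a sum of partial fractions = -6/(377*(3*x - 1)) + 1/(66*(x + 1)) + 43/(78*(x - 9)) - 179/(319*(x - 10))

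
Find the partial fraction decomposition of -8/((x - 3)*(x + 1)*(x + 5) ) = -1/(4*(x + 5)) + 1/(2*(x + 1)) - 1/(4*(x - 3))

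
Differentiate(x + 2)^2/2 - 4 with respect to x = x + 2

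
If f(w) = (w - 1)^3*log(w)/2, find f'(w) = (3*w^3*log(w) + w^3 - 6*w^2*log(w) - 3*w^2 + 3*w*log(w) + 3*w - 1)/(2*w)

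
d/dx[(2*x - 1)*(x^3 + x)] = 8*x^3 - 3*x^2 + 4*x - 1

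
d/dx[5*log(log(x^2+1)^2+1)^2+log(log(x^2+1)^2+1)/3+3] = (120*x*log(x^2 + 1)*log(log(x^2 + 1)^2 + 1) + 4*x*log(x^2 + 1))/(3*x^2*log(x^2 + 1)^2 + 3*x^2 + 3*log(x^2 + 1)^2 + 3)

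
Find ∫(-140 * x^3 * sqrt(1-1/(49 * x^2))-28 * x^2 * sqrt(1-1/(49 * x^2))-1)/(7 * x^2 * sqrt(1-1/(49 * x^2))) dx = -10*x^2 - 4*x + acsc(7*x) + C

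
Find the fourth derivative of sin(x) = sin(x)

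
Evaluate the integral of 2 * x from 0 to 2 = 4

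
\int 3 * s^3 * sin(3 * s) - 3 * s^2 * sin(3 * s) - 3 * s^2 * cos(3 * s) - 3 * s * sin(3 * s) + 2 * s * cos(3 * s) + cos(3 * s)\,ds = s*(-s^2 + s + 1)*cos(3*s) + C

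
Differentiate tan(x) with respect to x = cos(x)^(-2)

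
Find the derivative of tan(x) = cos(x)^(-2)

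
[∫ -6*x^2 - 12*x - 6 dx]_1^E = 16 - 2*(1 + E)^3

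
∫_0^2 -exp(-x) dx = -1 + exp(-2)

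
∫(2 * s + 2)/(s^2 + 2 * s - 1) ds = log(2*(s + 1)^2 - 4) + C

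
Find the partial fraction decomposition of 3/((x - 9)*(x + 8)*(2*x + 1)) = -4/(95*(2*x + 1)) + 1/(85*(x + 8)) + 3/(323*(x - 9))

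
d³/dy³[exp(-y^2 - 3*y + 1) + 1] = (-8*y^3 - 36*y^2 - 42*y - 9)*exp(-y^2 - 3*y + 1)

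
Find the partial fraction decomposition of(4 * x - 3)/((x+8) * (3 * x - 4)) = 1/(4*(3*x - 4)) + 5/(4*(x + 8))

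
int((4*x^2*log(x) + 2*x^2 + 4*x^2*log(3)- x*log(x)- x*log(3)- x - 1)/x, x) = -(-2*x^2 + x + 1)*log(3*x) + C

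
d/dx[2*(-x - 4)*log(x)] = (-2*x*log(x) - 2*x - 8)/x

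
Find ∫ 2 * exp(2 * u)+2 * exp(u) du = (exp(u) + 1)^2 + C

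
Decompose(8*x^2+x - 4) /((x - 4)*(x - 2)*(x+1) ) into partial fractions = 1/(5*(x + 1)) - 5/(x - 2) + 64/(5*(x - 4))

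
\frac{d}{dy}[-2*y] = -2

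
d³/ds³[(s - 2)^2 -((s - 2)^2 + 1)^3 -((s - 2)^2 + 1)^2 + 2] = -120*s^3 + 720*s^2 - 1536*s + 1152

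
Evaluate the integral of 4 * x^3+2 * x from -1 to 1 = 0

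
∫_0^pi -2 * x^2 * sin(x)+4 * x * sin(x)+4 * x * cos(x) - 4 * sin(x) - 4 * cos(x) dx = -2*pi^2 - 8 + 4*pi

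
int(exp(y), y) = exp(y) + C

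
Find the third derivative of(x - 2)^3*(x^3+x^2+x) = 120*x^3 - 300*x^2 + 168*x - 12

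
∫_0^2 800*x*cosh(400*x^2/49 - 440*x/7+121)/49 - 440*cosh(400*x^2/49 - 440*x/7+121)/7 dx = -sinh(121) + sinh(1369/49)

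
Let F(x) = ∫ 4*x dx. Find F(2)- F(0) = 8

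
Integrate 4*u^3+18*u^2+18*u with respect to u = u^4 + 6*u^3 + 9*u^2 + C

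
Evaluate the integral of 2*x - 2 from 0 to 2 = 0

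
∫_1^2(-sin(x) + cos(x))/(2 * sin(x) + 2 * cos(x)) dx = log(sin(pi/4 + 2))/2 - log(sin(pi/4 + 1))/2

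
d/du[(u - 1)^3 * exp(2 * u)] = 2*u^3*exp(2*u) - 3*u^2*exp(2*u) + exp(2*u)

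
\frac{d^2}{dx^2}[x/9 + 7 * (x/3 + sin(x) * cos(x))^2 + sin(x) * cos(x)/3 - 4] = -28*x*sin(2*x)/3 + 28*(1 - cos(2*x))^2 - 2*sin(2*x)/3 + 196*cos(2*x)/3 - 364/9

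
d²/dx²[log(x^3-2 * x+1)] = (-3*x^4 + 6*x - 4)/(x^6 - 4*x^4 + 2*x^3 + 4*x^2 - 4*x + 1)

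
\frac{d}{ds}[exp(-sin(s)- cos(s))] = (sin(s) - cos(s))*exp(-sin(s) - cos(s))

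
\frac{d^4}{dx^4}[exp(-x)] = exp(-x)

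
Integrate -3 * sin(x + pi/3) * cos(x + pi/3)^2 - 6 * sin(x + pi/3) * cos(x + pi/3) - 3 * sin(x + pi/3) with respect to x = (cos(x + pi/3) + 1)^3 + C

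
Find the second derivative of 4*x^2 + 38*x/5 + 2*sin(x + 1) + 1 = 8 - 2*sin(x + 1)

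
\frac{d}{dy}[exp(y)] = exp(y)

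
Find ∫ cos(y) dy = sin(y) + C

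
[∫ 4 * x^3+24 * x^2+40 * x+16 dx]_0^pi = -4 + (-2 + (2 + pi)^2)^2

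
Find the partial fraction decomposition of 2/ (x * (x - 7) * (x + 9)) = 1/(72*(x + 9)) + 1/(56*(x - 7)) - 2/(63*x)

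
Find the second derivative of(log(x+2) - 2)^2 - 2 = (6 - 2*log(x + 2))/(x^2 + 4*x + 4)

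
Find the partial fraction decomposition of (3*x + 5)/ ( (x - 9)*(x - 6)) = -23/(3*(x - 6)) + 32/(3*(x - 9))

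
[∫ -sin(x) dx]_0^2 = -1 + cos(2)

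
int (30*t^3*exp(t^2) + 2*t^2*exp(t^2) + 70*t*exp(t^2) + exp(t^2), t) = (15*t^2 + t + 20)*exp(t^2) + C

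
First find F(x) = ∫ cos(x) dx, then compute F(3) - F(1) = -sin(1) + sin(3)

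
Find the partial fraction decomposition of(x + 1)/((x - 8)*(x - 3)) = -4/(5*(x - 3)) + 9/(5*(x - 8))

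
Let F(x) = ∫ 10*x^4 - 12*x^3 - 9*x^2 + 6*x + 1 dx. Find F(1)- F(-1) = 0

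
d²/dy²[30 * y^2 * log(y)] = 60*log(y) + 90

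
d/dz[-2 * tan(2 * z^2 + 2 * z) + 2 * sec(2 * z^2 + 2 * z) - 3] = -8*z*tan(2*z^2 + 2*z)^2 - 8*z + 8*z*tan(2*z^2 + 2*z)/cos(2*z*(z + 1)) - 4*tan(2*z^2 + 2*z)^2 - 4 + 4*tan(2*z^2 + 2*z)/cos(2*z*(z + 1))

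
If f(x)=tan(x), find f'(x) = cos(x)^(-2)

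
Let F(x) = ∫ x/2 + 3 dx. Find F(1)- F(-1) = 6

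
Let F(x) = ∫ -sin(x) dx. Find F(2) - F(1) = -cos(1) + cos(2)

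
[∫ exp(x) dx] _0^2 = -1 + exp(2)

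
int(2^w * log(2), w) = 2^w + C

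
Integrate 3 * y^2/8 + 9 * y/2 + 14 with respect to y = y^3/8 + 9*y^2/4 + 14*y + C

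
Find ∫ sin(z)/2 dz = -cos(z)/2 + C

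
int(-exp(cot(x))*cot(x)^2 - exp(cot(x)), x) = exp(cot(x)) + C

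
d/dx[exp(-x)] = -exp(-x)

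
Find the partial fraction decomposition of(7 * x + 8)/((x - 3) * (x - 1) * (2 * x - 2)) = -29/(8*(x - 1)) - 15/(4*(x - 1)^2) + 29/(8*(x - 3))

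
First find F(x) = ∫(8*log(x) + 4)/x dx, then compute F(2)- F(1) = -1 + (1 + 2*log(2))^2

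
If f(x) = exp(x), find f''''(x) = exp(x)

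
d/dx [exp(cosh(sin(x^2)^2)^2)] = 8*x*exp(cosh(sin(x^2)^2)^2)*sin(x^2)*cos(x^2)*sinh(sin(x^2)^2)*cosh(sin(x^2)^2)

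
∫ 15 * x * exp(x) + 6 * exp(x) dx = (15*x - 9)*exp(x) + C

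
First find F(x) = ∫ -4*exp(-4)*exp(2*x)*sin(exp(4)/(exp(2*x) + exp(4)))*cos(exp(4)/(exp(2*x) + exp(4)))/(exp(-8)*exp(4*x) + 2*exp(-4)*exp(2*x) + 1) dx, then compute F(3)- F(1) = -sin(exp(2)/(1 + exp(2)))^2 + sin(1/(1 + exp(2)))^2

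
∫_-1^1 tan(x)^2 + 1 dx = 2*tan(1)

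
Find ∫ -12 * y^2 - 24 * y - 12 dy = -4*y^3 - 12*y^2 - 12*y + C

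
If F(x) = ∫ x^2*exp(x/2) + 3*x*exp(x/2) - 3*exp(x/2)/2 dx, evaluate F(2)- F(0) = -1 + 5*E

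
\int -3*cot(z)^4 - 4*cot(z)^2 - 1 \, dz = cot(z)/sin(z)^2 + C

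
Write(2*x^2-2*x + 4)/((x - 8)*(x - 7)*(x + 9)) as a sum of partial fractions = 23/(34*(x + 9)) - 11/(2*(x - 7)) + 116/(17*(x - 8))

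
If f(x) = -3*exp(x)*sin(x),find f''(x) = -6*exp(x)*cos(x)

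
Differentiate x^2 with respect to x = 2*x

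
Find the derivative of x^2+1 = 2*x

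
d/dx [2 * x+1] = 2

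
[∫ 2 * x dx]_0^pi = pi^2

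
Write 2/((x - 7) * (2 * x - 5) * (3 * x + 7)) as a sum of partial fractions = 9/(406*(3*x + 7)) - 8/(261*(2*x - 5)) + 1/(126*(x - 7))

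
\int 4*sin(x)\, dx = -4*cos(x) + C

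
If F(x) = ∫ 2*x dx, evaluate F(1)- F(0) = 1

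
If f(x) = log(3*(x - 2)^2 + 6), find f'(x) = (2*x - 4)/(x^2 - 4*x + 6)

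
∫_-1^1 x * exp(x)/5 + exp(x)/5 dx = exp(-1)/5 + E/5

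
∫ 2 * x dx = x^2 + C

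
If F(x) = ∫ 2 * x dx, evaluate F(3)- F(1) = 8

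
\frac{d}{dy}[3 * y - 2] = 3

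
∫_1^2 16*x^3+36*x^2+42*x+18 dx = 225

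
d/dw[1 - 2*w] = -2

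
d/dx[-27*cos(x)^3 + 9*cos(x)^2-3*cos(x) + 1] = 3*(-27*sin(x)^2 - 6*cos(x) + 28)*sin(x)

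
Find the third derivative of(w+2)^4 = 24*w + 48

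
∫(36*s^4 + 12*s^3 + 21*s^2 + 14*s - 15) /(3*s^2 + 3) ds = 4*s^3 + 2*s^2 - 5*s + log(s^2 + 1)/3 + C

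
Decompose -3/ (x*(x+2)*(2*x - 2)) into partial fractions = -1/(4*(x + 2)) - 1/(2*(x - 1)) + 3/(4*x)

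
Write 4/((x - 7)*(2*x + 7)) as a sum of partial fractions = -8/(21*(2*x + 7)) + 4/(21*(x - 7))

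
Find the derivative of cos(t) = -sin(t)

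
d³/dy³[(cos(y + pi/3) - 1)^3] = -6*sin(y + pi/3)^3 + 21*sin(y + pi/3)*cos(y + pi/3)^2 + 3*sin(y + pi/3) - 12*cos(2*y + pi/6)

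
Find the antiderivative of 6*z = 3*z^2 + C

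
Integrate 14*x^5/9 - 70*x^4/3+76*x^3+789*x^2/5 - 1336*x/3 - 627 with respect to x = 7*x^6/27 - 14*x^5/3 + 19*x^4 + 263*x^3/5 - 668*x^2/3 - 627*x + C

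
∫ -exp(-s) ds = exp(-s) + C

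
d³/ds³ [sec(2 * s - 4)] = 48*tan(2*s - 4)^3*sec(2*s - 4) + 40*tan(2*s - 4)*sec(2*s - 4)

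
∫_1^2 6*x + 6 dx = 15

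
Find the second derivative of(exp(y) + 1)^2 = 4*exp(2*y) + 2*exp(y)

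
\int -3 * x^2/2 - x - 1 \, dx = -x^3/2 - x^2/2 - x + C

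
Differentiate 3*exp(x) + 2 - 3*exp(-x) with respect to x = (3*exp(2*x) + 3)*exp(-x)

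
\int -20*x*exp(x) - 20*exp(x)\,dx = -20*x*exp(x) + C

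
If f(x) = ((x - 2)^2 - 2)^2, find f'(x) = 4*x^3 - 24*x^2 + 40*x - 16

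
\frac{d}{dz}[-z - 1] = -1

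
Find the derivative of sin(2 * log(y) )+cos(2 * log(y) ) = 2*sqrt(2)*cos(2*log(y) + pi/4)/y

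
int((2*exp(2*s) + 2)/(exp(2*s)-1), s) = 2*log(2*sinh(s)) + C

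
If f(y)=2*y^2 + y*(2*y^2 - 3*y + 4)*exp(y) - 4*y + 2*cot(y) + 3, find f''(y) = 2*y^3*exp(y) + 9*y^2*exp(y) + 4*y*exp(y) + 2*exp(y) + 4 + 4*cos(y)/sin(y)^3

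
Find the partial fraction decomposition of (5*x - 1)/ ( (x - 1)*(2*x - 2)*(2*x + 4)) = -11/(36*(x + 2)) + 11/(36*(x - 1)) + 1/(3*(x - 1)^2)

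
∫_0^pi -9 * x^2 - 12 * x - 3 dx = -3*pi*(1 + pi)^2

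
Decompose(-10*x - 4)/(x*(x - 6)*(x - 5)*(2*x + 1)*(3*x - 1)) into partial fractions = -297/(595*(3*x - 1)) + 16/(715*(2*x + 1)) + 27/(385*(x - 5)) - 32/(663*(x - 6)) + 2/(15*x)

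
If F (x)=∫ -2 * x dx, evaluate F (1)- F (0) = -1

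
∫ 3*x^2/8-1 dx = x^3/8 - x + C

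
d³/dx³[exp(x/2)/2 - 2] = exp(x/2)/16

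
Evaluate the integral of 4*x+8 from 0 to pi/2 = -8 + 2*(pi/2 + 2)^2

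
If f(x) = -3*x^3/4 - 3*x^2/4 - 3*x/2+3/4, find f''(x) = -9*x/2 - 3/2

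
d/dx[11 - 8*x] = -8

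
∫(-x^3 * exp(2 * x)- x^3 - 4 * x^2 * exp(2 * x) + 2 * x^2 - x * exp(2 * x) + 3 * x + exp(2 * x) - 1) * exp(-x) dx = -2*x*(x^2 + x - 1)*sinh(x) + C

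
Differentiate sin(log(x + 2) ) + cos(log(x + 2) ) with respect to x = sqrt(2)*cos(log(x + 2) + pi/4)/(x + 2)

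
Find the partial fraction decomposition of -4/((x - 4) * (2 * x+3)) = 8/(11*(2*x + 3)) - 4/(11*(x - 4))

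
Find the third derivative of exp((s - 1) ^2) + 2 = 8*s^3*exp(s^2 - 2*s + 1) - 24*s^2*exp(s^2 - 2*s + 1) + 36*s*exp(s^2 - 2*s + 1) - 20*exp(s^2 - 2*s + 1)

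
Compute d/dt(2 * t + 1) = 2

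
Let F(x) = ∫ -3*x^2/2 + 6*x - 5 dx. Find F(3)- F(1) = 1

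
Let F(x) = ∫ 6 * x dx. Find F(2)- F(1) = 9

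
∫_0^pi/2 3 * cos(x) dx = 3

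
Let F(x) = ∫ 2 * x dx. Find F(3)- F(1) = 8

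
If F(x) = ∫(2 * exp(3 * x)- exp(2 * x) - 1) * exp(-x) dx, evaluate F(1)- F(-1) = -(-1 + exp(-1))*(-E + exp(-1)) + (-1 + E)*(E - exp(-1))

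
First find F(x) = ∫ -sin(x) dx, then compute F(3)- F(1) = cos(3) - cos(1)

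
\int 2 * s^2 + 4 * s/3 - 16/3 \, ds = 2*s^3/3 + 2*s^2/3 - 16*s/3 + C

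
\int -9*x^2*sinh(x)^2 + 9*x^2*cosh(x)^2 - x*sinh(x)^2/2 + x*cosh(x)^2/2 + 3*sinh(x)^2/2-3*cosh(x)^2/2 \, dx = 3*x^3 + x^2/4 - 3*x/2 + C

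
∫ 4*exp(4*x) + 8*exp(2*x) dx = (exp(2*x) + 2)^2 + C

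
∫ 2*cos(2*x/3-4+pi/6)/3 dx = sin(2*x/3 - 4 + pi/6) + C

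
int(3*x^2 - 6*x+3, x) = x^3 - 3*x^2 + 3*x + C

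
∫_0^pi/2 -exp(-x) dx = -1 + exp(-pi/2)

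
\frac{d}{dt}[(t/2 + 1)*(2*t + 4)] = 2*t + 4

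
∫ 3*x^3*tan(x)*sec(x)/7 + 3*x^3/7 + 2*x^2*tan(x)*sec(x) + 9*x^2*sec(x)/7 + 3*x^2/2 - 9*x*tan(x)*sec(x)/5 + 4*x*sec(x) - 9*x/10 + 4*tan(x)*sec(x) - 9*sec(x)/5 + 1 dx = (x + 4*sec(x))*(3*x^3/28 + x^2/2 - 9*x/20 + 1) + C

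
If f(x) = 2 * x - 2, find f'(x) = 2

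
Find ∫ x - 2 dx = x^2/2 - 2*x + C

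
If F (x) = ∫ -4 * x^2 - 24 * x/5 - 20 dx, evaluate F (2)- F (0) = -904/15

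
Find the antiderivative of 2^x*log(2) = 2^x + C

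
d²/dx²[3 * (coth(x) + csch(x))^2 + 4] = 6*(cosh(x) + 1)^2*(cosh(x) + 2)/sinh(x)^4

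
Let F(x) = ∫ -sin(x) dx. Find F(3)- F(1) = cos(3) - cos(1)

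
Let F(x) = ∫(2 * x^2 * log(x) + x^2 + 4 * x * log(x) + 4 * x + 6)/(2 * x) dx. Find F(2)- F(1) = 9*log(2)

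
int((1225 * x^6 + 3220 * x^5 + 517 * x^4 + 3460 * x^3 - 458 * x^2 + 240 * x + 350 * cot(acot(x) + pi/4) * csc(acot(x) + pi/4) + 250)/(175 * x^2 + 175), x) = x*(350*sqrt(2)*sqrt((x^2 + 1)/x^2) + (x + 1)*(7*x + 25)*(35*x^3 - 10*x^2 + 2*x + 10))/(175*(x + 1)) + C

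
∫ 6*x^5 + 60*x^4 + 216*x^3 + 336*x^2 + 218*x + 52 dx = x^6 + 12*x^5 + 54*x^4 + 112*x^3 + 109*x^2 + 52*x + C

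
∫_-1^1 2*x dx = 0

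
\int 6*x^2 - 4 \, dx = 2*x^3 - 4*x + C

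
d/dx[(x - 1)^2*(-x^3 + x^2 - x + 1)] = -5*x^4 + 12*x^3 - 12*x^2 + 8*x - 3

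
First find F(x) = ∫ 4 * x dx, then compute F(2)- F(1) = 6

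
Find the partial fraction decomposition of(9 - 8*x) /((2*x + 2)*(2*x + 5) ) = -29/(3*(2*x + 5)) + 17/(6*(x + 1))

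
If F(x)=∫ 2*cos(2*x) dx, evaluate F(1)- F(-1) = 2*sin(2)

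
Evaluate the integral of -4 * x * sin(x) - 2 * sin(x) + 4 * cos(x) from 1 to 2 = 10*cos(2) - 6*cos(1)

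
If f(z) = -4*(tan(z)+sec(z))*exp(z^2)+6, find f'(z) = -8*(z*sin(2*z) + 2*z*cos(z) + sin(z) + 1)*exp(z^2)/(cos(2*z) + 1)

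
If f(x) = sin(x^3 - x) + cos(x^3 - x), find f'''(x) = sqrt(2)*(-27*x^6*sin(-x^3 + x + pi/4) + 27*x^4*cos(x^3 - x + pi/4) - 54*x^3*sin(x^3 - x + pi/4) - 9*x^2*sin(-x^3 + x + pi/4) + 18*x*cos(-x^3 + x + pi/4) + 7*cos(x^3 - x + pi/4))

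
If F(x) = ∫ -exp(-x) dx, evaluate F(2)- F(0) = -1 + exp(-2)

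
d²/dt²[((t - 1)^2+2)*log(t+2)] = (2*t^2*log(t + 2) + 3*t^2 + 8*t*log(t + 2) + 6*t + 8*log(t + 2) - 11)/(t^2 + 4*t + 4)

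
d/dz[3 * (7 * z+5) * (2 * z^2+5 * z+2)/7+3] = 18*z^2 + 270*z/7 + 117/7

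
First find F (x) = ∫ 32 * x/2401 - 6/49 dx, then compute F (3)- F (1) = -460/2401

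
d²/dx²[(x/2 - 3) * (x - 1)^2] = 3*x - 8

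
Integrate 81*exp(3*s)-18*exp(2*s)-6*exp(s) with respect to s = (27*exp(2*s) - 9*exp(s) - 6)*exp(s) + C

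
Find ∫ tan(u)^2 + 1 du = tan(u) + C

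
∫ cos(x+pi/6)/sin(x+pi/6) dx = log(2*sin(x + pi/6)) + C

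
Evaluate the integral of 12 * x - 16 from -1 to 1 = -32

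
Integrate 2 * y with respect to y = y^2 + C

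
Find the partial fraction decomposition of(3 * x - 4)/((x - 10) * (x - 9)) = -23/(x - 9) + 26/(x - 10)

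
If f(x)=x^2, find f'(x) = 2*x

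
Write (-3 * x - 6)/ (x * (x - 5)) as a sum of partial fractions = -21/(5*(x - 5)) + 6/(5*x)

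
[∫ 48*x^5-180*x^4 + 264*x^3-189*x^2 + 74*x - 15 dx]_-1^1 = -228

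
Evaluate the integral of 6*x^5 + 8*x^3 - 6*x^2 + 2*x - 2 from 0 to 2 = 80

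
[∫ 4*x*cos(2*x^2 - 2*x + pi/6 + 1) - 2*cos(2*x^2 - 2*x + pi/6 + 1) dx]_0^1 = 0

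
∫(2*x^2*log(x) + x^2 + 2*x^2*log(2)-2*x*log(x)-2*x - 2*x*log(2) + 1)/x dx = (x - 1)^2*log(2*x) + C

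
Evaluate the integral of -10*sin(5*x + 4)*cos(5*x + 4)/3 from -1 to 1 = -cos(2)/6 + cos(18)/6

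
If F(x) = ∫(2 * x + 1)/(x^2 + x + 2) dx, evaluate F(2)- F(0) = 2*log(2)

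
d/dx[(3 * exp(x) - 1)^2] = 18*exp(2*x) - 6*exp(x)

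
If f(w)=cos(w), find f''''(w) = cos(w)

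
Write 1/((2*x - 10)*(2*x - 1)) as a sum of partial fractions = -1/(9*(2*x - 1)) + 1/(18*(x - 5))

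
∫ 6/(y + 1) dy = 6*log(y + 1) + C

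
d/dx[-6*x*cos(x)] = 6*x*sin(x) - 6*cos(x)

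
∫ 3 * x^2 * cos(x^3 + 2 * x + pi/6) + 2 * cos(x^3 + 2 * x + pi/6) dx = sin(x^3 + 2*x + pi/6) + C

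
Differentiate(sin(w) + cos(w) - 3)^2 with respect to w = 2*cos(2*w) - 6*sqrt(2)*cos(w + pi/4)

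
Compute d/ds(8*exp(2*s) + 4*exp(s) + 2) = 16*exp(2*s) + 4*exp(s)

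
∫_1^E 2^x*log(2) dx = -2 + 2^E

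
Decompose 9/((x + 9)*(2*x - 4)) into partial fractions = -9/(22*(x + 9)) + 9/(22*(x - 2))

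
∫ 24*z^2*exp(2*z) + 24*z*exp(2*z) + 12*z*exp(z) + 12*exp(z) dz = 12*z*(z*exp(z) + 1)*exp(z) + C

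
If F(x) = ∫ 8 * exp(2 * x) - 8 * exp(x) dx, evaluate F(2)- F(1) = -(-2 + 2*E)^2 + (-2 + 2*exp(2))^2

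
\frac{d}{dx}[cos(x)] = -sin(x)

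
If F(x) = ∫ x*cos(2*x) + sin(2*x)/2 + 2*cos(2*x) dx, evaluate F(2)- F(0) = 2*sin(4)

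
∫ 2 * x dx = x^2 + C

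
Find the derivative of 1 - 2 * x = -2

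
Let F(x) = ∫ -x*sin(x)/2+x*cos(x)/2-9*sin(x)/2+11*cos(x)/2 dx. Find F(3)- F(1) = sqrt(2)*(-11*sin(pi/4 + 1) + 13*sin(pi/4 + 3))/2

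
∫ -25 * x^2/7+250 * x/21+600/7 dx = -25*x^3/21 + 125*x^2/21 + 600*x/7 + C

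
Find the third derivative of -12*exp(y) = -12*exp(y)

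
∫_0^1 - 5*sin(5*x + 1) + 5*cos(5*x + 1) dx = -sin(1) - cos(1) + sin(6) + cos(6)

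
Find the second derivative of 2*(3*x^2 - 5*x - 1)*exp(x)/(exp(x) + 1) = (-6*x^2*exp(2*x) + 6*x^2*exp(x) + 34*x*exp(2*x) + 14*x*exp(x) + 12*exp(3*x) + 6*exp(2*x) - 10*exp(x))/(exp(3*x) + 3*exp(2*x) + 3*exp(x) + 1)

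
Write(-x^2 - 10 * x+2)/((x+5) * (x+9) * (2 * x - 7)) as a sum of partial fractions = -181/(425*(2*x - 7)) + 11/(100*(x + 9)) - 27/(68*(x + 5))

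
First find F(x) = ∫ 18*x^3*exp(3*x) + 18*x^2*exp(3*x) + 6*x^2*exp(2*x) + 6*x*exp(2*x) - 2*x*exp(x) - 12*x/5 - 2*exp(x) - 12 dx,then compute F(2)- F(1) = -6*exp(3) - 7*exp(2) - 78/5 + 2*E + 12*exp(4) + 48*exp(6)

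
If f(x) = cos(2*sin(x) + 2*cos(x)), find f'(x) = 2*sin(x)*sin(2*sin(x) + 2*cos(x)) - 2*sin(2*sin(x) + 2*cos(x))*cos(x)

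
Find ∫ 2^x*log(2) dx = 2^x + C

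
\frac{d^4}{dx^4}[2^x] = 2^x*log(2)^4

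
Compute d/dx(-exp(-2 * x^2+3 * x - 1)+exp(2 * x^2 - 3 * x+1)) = (4*x*exp(4*x^2 - 6*x + 2) + 4*x - 3*exp(4*x^2 - 6*x + 2) - 3)*exp(-2*x^2 + 3*x - 1)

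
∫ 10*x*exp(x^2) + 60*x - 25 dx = 30*x^2 - 25*x + 5*exp(x^2) + C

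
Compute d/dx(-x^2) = -2*x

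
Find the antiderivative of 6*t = 3*t^2 + C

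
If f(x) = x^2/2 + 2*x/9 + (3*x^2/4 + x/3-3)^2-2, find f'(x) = 9*x^3/4 + 3*x^2/2 - 70*x/9 - 16/9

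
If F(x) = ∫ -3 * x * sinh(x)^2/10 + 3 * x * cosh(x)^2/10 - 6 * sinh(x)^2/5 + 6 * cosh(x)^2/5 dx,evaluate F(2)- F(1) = 33/20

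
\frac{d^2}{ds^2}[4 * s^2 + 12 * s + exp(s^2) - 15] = 4*s^2*exp(s^2) + 2*exp(s^2) + 8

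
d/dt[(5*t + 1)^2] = 50*t + 10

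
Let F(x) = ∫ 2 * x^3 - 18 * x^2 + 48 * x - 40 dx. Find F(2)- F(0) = -24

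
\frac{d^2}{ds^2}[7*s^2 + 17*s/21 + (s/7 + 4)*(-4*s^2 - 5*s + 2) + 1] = -24*s/7 - 136/7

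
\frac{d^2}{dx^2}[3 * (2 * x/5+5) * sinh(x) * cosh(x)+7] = 12*x*sinh(2*x)/5 + 30*sinh(2*x) + 12*cosh(2*x)/5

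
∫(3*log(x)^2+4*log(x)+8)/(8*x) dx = (log(x)^2 + 2*log(x) + 8)*log(x)/8 + C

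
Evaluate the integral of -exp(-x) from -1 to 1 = -E + exp(-1)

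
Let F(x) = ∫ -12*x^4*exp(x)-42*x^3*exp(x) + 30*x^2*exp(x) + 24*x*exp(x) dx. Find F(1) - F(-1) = 6*exp(-1) + 6*E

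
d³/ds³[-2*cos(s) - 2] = -2*sin(s)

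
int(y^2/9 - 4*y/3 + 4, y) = y^3/27 - 2*y^2/3 + 4*y + C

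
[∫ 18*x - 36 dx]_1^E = -9 + (6 - 3*E)^2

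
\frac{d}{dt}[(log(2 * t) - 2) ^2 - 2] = (2*log(t) - 4 + 2*log(2))/t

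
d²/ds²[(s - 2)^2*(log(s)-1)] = (2*s^2*log(s) + s^2 - 4*s - 4)/s^2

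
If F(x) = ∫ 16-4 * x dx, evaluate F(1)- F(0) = 14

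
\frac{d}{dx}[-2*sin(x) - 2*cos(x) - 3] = 2*sin(x) - 2*cos(x)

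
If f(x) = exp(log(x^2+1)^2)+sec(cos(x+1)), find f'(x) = (-x^2*sin(x + 1)*tan(cos(x + 1))*sec(cos(x + 1)) + 4*x*exp(log(x^2 + 1)^2)*log(x^2 + 1) - sin(x + 1)*tan(cos(x + 1))*sec(cos(x + 1)))/(x^2 + 1)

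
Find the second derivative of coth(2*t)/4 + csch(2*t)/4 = cosh(t)/(2*sinh(t)^3)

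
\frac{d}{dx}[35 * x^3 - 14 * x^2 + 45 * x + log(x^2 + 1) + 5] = (105*x^4 - 28*x^3 + 150*x^2 - 26*x + 45)/(x^2 + 1)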